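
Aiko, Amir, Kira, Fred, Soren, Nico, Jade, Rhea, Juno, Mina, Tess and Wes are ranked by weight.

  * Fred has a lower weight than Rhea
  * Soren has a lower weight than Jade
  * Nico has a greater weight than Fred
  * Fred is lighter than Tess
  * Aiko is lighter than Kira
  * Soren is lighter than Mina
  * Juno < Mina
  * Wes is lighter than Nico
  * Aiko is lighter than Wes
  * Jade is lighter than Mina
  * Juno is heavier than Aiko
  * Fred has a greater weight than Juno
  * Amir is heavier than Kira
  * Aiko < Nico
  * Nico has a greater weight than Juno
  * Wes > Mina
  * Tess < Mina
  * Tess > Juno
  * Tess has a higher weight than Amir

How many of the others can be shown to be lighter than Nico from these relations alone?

Directly below Nico: Aiko, Juno, Fred, Wes.
One step further: Mina (5 so far).
One step further: Soren, Jade, Tess (8 so far).
One step further: Amir (9 so far).
One step further: Kira (10 so far).
No other element is forced below Nico by the given relations, so the count is 10.

10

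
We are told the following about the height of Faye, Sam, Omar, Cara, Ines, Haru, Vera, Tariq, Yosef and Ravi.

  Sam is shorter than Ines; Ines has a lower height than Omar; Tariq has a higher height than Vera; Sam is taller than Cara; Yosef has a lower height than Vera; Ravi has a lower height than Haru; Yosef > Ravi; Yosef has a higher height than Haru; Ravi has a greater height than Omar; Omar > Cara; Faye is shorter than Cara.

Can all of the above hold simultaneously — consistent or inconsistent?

Every relation is compatible with Faye < Cara < Sam < Ines < Omar < Ravi < Haru < Yosef < Vera < Tariq; the set is consistent.

consistent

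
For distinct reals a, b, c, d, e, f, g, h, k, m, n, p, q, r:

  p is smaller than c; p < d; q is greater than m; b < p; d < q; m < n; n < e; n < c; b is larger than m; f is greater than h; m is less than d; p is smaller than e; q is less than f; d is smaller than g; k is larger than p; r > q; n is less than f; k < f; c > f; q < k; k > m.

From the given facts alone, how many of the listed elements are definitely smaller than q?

The elements the relations force below q are m, b, p, d — no chain reaches any other.
That is 4.

4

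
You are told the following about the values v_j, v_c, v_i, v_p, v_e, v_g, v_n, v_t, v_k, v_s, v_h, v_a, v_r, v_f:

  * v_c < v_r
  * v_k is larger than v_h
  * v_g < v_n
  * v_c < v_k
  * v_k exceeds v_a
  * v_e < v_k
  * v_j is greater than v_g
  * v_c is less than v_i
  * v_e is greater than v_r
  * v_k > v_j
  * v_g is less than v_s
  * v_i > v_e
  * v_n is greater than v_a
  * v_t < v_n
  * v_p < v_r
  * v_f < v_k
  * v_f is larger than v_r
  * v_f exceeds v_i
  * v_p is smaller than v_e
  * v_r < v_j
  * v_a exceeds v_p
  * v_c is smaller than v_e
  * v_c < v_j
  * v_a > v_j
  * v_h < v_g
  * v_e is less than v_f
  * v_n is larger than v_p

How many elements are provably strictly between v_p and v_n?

The relations place v_p below v_n. An element lies strictly between them when it is forced above v_p and also forced below v_n.
Above v_p: {v_r, v_j, v_a, v_e, v_i, v_f, v_k}. Below v_n: {v_h, v_t, v_c, v_g, v_r, v_j, v_a}.
Intersection: {v_r, v_j, v_a} — 3.

3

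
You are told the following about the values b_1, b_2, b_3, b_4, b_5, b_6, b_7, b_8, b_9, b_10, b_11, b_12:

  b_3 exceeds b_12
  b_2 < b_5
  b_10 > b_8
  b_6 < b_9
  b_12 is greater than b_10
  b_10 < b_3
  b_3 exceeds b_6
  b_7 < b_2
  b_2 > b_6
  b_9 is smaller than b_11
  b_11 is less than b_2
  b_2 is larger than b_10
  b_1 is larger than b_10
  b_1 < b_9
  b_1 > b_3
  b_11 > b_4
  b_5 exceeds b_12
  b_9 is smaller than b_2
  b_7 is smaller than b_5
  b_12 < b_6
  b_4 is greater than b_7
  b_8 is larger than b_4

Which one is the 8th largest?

b_12

Chaining the given pairs: b_7 < b_4 < b_8 < b_10 < b_12 < b_6 < b_3 < b_1 < b_9 < b_11 < b_2 < b_5.
Counting 8 from the largest end gives b_12.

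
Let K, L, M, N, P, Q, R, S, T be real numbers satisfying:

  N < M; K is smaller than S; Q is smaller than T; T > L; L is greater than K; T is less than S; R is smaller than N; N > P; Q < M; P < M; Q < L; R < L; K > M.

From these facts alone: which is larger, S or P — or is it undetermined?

S

Link the given pairs in sequence: P < N; N < M; M < K; K < L; L < T; T < S.
Chaining these gives P < N < M < K < L < T < S.
So S is larger.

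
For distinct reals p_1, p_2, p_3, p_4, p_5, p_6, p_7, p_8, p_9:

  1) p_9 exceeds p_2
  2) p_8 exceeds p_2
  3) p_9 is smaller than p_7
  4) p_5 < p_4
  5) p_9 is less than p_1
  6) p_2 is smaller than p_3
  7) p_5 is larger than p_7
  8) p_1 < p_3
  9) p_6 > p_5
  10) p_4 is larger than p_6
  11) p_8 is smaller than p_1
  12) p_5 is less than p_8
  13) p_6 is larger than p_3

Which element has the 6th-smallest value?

Chaining the given pairs: p_2 < p_9 < p_7 < p_5 < p_8 < p_1 < p_3 < p_6 < p_4.
The 6th smallest is p_1.

p_1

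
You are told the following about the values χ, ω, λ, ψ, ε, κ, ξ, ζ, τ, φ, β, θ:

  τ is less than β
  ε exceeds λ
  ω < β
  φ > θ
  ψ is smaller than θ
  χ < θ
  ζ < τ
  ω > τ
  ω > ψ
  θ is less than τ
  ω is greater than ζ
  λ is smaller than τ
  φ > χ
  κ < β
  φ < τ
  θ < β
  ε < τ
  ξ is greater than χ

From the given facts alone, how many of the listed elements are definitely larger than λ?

4

The elements the relations force above λ are ε, τ, ω, β — no chain reaches any other.
That is 4.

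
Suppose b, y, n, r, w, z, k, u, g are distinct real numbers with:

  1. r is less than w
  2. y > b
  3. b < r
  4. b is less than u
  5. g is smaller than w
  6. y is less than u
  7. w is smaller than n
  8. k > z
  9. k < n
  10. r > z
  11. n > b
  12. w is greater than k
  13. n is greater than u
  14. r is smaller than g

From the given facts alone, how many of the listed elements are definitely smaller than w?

From w the given relations immediately reach r, g, k.
From those, z, b — 5 in total.
Nothing else is reachable below w; 5 in all.

5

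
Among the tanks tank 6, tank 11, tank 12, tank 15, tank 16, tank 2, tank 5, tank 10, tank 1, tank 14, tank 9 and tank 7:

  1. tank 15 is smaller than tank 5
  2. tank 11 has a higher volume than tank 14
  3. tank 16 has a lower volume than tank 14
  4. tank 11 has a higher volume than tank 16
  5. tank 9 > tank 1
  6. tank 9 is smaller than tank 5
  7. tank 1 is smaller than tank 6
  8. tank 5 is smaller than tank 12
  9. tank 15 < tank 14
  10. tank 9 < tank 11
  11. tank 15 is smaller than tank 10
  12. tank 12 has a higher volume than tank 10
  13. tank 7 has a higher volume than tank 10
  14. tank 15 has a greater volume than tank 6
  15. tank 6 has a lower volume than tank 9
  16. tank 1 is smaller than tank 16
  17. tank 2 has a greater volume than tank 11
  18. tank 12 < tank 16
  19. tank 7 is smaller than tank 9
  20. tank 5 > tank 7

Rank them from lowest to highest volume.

The consecutive links are each given: tank 1 < tank 6; tank 6 < tank 15; tank 15 < tank 10; tank 10 < tank 7; tank 7 < tank 9; tank 9 < tank 5; tank 5 < tank 12; tank 12 < tank 16; tank 16 < tank 14; tank 14 < tank 11; tank 11 < tank 2.

tank 1 < tank 6 < tank 15 < tank 10 < tank 7 < tank 9 < tank 5 < tank 12 < tank 16 < tank 14 < tank 11 < tank 2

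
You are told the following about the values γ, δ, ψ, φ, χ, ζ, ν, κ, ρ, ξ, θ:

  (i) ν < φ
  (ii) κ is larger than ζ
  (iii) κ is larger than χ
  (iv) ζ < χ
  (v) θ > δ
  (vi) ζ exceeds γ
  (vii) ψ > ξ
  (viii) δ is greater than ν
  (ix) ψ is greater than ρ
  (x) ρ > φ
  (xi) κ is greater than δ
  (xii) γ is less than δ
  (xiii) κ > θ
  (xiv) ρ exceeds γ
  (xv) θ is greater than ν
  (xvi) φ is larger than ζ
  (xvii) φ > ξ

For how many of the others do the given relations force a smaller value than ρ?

5

The elements the relations force below ρ are γ, ζ, ν, ξ, φ — no chain reaches any other.
That is 5.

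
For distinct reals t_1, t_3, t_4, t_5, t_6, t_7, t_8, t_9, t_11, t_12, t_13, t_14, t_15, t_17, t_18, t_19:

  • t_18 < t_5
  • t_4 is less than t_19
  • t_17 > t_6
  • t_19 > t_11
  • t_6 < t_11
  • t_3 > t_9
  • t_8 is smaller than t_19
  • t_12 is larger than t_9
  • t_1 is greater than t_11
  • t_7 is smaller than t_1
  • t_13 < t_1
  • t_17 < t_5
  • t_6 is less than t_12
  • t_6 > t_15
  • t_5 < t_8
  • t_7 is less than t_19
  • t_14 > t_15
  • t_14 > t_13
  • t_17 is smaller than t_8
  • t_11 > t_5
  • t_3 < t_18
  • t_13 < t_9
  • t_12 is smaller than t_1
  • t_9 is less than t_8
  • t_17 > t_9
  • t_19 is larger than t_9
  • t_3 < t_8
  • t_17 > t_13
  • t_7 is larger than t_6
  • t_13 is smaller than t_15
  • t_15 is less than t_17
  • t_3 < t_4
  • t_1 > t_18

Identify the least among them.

t_13

t_15 is not least since t_13 < t_15; t_6 is not least since t_15 < t_6; t_14 is not least since t_15 < t_14; t_9 is not least since t_13 < t_9; t_17 is not least since t_13 < t_17; t_3 is not least since t_9 < t_3; t_7 is not least since t_6 < t_7; t_18 is not least since t_3 < t_18; t_12 is not least since t_9 < t_12; t_5 is not least since t_17 < t_5; t_8 is not least since t_3 < t_8; t_11 is not least since t_5 < t_11; t_4 is not least since t_3 < t_4; t_19 is not least since t_8 < t_19; t_1 is not least since t_18 < t_1.
Only t_13 has nothing below it, so t_13 is the least.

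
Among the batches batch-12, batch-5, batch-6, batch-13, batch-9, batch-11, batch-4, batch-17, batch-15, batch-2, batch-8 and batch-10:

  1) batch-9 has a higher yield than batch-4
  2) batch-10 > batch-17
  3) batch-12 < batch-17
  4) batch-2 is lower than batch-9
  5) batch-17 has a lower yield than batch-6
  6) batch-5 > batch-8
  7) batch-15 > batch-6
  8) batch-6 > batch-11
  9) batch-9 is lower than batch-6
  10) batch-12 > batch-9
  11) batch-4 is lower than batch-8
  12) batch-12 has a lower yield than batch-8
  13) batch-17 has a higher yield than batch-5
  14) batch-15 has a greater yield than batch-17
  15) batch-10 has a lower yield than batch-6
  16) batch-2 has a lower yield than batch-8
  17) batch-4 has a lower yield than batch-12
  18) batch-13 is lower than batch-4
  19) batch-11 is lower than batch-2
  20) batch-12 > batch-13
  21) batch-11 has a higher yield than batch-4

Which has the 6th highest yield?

batch-8

Chaining the given pairs: batch-13 < batch-4 < batch-11 < batch-2 < batch-9 < batch-12 < batch-8 < batch-5 < batch-17 < batch-10 < batch-6 < batch-15.
The 6th largest is batch-8.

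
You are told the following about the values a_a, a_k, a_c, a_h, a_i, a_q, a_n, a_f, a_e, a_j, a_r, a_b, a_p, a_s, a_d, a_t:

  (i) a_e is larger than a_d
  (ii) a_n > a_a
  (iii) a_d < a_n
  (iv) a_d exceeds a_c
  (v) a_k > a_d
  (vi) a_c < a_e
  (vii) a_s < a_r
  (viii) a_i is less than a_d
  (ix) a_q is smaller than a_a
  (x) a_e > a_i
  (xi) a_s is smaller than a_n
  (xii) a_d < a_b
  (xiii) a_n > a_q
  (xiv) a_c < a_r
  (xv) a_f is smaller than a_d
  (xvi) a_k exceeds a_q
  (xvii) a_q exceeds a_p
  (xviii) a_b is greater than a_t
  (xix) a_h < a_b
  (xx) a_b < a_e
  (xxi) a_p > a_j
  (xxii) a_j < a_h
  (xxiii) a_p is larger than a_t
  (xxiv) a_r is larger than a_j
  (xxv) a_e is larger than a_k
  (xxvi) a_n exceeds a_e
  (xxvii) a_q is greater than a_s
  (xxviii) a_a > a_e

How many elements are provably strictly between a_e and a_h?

1

The relations place a_h below a_e. An element lies strictly between them when it is forced above a_h and also forced below a_e.
Above a_h: {a_b, a_a, a_n}. Below a_e: {a_f, a_t, a_j, a_s, a_p, a_q, a_c, a_i, a_d, a_k, a_b}.
Intersection: {a_b} — 1.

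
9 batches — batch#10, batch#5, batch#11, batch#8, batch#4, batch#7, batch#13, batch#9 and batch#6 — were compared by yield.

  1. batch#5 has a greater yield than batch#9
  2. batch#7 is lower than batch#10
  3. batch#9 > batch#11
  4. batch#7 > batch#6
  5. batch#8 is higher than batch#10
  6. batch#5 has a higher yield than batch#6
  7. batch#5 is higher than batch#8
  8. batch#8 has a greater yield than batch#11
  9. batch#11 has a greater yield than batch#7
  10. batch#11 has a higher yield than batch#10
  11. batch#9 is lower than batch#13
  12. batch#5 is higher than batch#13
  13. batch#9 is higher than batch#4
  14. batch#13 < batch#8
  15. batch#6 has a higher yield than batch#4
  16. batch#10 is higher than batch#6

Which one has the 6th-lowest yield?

batch#9

Chaining the given pairs: batch#4 < batch#6 < batch#7 < batch#10 < batch#11 < batch#9 < batch#13 < batch#8 < batch#5.
Counting 6 from the smallest end gives batch#9.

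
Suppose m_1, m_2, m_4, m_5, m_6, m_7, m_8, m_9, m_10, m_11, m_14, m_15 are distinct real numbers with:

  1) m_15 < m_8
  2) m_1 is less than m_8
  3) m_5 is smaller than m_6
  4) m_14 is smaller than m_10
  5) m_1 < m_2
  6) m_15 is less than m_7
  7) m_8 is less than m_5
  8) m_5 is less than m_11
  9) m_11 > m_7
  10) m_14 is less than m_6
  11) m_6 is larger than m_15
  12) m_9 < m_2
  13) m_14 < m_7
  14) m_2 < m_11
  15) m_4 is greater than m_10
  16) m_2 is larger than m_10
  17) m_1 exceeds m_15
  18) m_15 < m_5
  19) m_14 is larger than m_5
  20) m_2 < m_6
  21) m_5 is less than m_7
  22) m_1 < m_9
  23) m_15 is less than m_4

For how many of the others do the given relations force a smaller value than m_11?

9

Directly below m_11: m_5, m_7, m_2.
One step further: m_15, m_1, m_8, m_14, m_9, m_10 (9 so far).
No other element is forced below m_11 by the given relations, so the count is 9.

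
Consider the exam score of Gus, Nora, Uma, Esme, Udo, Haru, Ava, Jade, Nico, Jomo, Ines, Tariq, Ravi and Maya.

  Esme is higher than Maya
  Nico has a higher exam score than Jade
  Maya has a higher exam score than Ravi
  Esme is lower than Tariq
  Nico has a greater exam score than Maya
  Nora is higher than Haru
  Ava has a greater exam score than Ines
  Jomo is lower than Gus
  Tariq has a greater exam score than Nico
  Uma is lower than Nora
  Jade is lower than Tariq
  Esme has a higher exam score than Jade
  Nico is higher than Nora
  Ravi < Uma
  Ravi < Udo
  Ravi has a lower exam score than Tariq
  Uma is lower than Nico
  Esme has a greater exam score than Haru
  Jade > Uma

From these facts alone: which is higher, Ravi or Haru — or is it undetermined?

undetermined

Following every chain through Ravi: above Ravi we get Uma, Udo, Maya, Nora, Jade, Nico, Esme, Tariq.
Haru is not reached, and no chain runs the other way from Haru to Ravi.
So the given relations leave the order of Ravi and Haru undetermined.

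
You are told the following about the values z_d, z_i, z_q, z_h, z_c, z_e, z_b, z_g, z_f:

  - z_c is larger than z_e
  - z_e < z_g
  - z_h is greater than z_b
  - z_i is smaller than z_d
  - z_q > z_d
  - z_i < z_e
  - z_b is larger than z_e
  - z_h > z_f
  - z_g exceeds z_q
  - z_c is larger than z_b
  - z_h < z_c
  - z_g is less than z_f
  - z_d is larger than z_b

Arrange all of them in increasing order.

The consecutive links are each given: z_i < z_e; z_e < z_b; z_b < z_d; z_d < z_q; z_q < z_g; z_g < z_f; z_f < z_h; z_h < z_c.

z_i < z_e < z_b < z_d < z_q < z_g < z_f < z_h < z_c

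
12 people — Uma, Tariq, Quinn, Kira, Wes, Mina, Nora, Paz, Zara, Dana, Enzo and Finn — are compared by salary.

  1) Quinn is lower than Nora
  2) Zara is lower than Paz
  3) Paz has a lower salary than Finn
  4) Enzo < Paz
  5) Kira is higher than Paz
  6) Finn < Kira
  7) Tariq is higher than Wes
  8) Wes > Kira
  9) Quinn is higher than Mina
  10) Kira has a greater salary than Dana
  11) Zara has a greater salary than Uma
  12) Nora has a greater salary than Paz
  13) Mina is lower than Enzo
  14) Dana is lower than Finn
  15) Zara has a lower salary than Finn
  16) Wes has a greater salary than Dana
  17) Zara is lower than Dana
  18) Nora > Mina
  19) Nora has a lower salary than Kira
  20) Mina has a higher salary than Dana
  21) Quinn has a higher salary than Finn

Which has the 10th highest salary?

Dana

The consecutive relations fix a unique order: Uma < Zara < Dana < Mina < Enzo < Paz < Finn < Quinn < Nora < Kira < Wes < Tariq.
Counting 10 from the largest end gives Dana.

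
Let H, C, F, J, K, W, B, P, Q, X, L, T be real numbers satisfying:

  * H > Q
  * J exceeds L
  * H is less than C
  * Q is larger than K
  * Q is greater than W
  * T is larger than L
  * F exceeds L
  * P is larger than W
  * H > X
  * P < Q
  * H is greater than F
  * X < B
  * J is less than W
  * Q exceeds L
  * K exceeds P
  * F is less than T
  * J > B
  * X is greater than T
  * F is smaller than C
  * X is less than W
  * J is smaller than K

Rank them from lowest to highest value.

L < F < T < X < B < J < W < P < K < Q < H < C

Nothing is placed below L, so it is least; from there L < F; F < T; T < X; X < B; B < J; J < W; W < P; P < K; K < Q; Q < H; H < C, each given directly.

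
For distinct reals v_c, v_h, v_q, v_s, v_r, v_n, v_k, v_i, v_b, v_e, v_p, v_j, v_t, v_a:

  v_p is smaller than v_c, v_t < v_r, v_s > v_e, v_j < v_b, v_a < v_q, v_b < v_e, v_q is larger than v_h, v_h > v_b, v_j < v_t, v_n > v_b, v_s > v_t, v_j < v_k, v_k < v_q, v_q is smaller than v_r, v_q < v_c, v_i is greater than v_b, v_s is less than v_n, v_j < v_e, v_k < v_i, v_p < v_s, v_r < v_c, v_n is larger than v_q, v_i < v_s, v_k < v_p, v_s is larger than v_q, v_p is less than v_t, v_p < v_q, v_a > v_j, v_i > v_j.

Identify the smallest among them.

v_k is not least since v_j < v_k; v_a is not least since v_j < v_a; v_b is not least since v_j < v_b; v_p is not least since v_k < v_p; v_h is not least since v_b < v_h; v_i is not least since v_k < v_i; v_e is not least since v_b < v_e; v_t is not least since v_j < v_t; v_q is not least since v_p < v_q; v_r is not least since v_q < v_r; v_s is not least since v_q < v_s; v_c is not least since v_p < v_c; v_n is not least since v_b < v_n.
Only v_j has nothing below it, so v_j is the smallest.

v_j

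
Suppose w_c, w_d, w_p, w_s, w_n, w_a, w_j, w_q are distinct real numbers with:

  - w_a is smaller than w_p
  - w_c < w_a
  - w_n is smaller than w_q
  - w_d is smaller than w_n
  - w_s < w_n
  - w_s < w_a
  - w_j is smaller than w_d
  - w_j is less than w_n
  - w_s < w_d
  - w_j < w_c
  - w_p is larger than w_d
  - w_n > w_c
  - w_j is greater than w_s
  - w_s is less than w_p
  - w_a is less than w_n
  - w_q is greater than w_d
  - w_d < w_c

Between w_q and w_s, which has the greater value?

w_s < w_j and w_j < w_d give w_s < w_d.
With w_d < w_c: w_s < w_j < w_d < w_c.
Then w_c < w_a extends the chain to w_a.
With w_a < w_n: w_s < w_j < w_d < w_c < w_a < w_n.
With w_n < w_q: w_s < w_j < w_d < w_c < w_a < w_n < w_q.
So w_s < w_q; w_q is the larger of the two.

w_q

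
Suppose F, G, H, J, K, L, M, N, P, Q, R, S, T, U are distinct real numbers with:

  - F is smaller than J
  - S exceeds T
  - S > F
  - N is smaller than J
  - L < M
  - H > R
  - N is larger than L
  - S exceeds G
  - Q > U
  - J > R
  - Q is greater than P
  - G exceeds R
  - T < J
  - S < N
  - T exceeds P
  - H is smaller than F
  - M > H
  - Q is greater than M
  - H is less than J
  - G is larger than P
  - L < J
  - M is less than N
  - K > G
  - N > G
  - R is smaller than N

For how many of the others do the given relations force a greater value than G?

4

Directly above G: S, N, K.
One step further: J (4 so far).
Nothing else is reachable above G; 4 in all.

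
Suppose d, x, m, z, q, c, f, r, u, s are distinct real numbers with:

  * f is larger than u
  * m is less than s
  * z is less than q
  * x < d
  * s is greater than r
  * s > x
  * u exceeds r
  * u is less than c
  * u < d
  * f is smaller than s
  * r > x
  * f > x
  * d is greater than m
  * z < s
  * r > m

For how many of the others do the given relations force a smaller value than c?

From c the given relations immediately reach u.
From those, r — 2 in total.
From those, m, x — 4 in total.
No other element is forced below c by the given relations, so the count is 4.

4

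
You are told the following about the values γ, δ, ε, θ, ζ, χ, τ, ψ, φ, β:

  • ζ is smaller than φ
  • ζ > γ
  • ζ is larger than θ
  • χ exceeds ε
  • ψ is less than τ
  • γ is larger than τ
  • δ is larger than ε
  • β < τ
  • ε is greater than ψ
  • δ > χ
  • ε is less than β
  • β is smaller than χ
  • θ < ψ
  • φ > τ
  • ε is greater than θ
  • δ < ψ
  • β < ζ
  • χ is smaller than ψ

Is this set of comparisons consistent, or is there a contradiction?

inconsistent

Chaining the given relations yields ε < β < χ < δ < ψ, so ε < ψ. But one relation states ψ < ε. These cannot both hold.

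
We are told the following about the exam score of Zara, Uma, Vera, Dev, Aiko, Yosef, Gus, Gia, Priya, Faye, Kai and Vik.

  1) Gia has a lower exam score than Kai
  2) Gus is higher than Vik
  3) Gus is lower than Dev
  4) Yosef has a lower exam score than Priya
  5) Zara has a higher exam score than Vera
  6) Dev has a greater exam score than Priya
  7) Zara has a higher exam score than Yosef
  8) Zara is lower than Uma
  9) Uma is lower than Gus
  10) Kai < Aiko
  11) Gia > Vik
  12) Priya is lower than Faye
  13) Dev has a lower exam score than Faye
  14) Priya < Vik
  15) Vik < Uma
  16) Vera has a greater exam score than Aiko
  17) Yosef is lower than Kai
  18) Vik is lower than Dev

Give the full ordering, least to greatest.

Nothing is placed below Yosef, so it is least; from there Yosef < Priya; Priya < Vik; Vik < Gia; Gia < Kai; Kai < Aiko; Aiko < Vera; Vera < Zara; Zara < Uma; Uma < Gus; Gus < Dev; Dev < Faye, each given directly.

Yosef < Priya < Vik < Gia < Kai < Aiko < Vera < Zara < Uma < Gus < Dev < Faye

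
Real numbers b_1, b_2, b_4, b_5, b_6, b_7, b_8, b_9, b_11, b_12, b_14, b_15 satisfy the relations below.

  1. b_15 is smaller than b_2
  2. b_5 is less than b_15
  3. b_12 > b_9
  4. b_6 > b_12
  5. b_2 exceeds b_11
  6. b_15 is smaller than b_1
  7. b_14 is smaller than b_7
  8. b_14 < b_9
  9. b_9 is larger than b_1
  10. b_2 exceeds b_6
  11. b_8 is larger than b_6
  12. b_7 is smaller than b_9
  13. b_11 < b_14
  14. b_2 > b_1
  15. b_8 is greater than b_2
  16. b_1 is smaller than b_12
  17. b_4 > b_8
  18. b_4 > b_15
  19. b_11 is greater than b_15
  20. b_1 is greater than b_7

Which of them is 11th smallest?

b_8

Chaining the given pairs: b_5 < b_15 < b_11 < b_14 < b_7 < b_1 < b_9 < b_12 < b_6 < b_2 < b_8 < b_4.
The 11th smallest is b_8.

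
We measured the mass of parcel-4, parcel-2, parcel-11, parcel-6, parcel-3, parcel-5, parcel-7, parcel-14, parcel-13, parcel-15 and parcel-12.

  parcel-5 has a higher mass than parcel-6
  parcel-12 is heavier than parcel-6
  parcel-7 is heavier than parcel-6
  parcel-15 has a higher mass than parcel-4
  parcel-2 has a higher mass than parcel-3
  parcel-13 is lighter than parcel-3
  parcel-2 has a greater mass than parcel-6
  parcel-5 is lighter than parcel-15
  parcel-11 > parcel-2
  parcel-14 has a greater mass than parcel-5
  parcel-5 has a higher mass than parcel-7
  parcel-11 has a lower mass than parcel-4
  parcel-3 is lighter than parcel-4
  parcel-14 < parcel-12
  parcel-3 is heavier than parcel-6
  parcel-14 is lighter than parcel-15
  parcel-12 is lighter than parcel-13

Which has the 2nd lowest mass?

Piecing the relations together gives one ordering: parcel-6 < parcel-7 < parcel-5 < parcel-14 < parcel-12 < parcel-13 < parcel-3 < parcel-2 < parcel-11 < parcel-4 < parcel-15.
The 2nd smallest is parcel-7.

parcel-7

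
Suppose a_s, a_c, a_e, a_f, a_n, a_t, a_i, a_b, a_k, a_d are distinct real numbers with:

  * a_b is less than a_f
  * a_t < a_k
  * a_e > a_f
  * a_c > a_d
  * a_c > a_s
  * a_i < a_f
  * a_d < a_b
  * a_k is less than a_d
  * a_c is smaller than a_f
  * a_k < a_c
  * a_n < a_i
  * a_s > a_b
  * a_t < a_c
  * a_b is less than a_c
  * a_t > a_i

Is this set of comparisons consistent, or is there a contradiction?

Every relation is compatible with a_n < a_i < a_t < a_k < a_d < a_b < a_s < a_c < a_f < a_e; the set is consistent.

consistent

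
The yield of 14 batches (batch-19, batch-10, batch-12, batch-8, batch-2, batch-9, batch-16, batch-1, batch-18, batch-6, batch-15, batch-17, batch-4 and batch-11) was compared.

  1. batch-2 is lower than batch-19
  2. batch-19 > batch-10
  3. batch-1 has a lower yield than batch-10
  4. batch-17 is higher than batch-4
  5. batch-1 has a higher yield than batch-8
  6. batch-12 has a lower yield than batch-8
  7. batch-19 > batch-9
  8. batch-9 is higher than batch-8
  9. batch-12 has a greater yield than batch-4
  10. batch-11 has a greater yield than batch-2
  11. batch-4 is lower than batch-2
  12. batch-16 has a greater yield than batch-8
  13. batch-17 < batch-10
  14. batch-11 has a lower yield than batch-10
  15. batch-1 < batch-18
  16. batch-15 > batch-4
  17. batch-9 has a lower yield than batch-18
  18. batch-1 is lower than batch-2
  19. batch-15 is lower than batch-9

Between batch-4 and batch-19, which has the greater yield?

Link the given pairs in sequence: batch-4 < batch-12; batch-12 < batch-8; batch-8 < batch-1; batch-1 < batch-2; batch-2 < batch-11; batch-11 < batch-10; batch-10 < batch-19.
Chaining these gives batch-4 < batch-12 < batch-8 < batch-1 < batch-2 < batch-11 < batch-10 < batch-19.
So batch-4 < batch-19; batch-19 is the higher of the two.

batch-19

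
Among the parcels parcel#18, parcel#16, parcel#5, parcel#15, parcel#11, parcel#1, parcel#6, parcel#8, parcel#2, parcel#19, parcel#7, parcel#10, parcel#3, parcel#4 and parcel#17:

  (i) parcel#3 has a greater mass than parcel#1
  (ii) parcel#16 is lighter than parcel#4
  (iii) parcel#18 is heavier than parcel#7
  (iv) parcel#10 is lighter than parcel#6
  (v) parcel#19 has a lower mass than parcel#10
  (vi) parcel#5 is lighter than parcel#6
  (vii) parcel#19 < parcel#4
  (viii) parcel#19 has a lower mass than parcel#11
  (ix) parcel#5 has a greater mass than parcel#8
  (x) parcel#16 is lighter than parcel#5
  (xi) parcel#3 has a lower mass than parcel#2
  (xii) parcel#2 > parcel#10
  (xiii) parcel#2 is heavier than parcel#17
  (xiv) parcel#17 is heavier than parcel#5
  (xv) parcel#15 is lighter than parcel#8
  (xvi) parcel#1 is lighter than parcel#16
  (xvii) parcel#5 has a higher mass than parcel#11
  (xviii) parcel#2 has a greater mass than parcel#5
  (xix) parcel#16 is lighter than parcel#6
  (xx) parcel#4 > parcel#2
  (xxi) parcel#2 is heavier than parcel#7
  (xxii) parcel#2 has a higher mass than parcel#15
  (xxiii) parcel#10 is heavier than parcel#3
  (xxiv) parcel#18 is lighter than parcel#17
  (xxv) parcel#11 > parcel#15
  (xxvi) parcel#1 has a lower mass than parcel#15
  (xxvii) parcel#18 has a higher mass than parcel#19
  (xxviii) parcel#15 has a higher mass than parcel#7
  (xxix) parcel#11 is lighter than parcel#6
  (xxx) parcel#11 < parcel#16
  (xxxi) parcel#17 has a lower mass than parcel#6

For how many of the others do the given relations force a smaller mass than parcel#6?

12

Directly below parcel#6: parcel#11, parcel#16, parcel#5, parcel#10, parcel#17.
One step further: parcel#1, parcel#19, parcel#15, parcel#18, parcel#8, parcel#3 (11 so far).
One step further: parcel#7 (12 so far).
No other element is forced below parcel#6 by the given relations, so the count is 12.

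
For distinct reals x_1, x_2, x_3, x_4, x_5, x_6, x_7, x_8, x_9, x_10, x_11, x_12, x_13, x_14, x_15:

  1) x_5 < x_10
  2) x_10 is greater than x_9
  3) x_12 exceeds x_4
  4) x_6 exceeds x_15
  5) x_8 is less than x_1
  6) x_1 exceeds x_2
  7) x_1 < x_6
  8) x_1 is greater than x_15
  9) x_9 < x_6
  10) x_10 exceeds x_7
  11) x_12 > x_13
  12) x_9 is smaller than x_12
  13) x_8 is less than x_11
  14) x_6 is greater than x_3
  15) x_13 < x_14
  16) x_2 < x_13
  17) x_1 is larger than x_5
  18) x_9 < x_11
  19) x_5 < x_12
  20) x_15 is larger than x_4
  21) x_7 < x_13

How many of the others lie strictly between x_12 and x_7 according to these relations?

1

The relations place x_7 below x_12. An element lies strictly between them when it is forced above x_7 and also forced below x_12.
Above x_7: {x_10, x_13, x_14}. Below x_12: {x_4, x_9, x_5, x_2, x_13}.
Intersection: {x_13} — 1.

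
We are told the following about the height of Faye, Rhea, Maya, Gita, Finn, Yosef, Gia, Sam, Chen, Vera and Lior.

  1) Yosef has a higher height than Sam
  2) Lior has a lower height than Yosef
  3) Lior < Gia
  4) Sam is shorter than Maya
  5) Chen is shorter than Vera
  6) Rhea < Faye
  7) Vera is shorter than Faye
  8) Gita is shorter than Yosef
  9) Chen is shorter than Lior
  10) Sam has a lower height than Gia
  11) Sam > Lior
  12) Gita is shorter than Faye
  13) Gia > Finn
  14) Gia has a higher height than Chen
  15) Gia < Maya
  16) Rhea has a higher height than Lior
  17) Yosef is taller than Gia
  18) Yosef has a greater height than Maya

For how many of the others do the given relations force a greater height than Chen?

Directly above Chen: Vera, Lior, Gia.
One step further: Rhea, Faye, Sam, Maya, Yosef (8 so far).
No other element is forced above Chen by the given relations, so the count is 8.

8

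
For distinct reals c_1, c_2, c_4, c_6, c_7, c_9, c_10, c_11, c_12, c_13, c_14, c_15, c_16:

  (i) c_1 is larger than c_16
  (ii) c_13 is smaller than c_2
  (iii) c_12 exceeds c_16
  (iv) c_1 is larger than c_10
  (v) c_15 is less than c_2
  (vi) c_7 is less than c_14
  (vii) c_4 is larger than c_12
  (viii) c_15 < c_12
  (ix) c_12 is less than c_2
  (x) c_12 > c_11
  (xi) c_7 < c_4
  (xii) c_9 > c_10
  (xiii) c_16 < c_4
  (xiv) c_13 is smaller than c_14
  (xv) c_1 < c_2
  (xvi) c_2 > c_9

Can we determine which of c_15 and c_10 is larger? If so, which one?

Following every chain through c_10: above c_10 we get c_1, c_9, c_2.
c_15 is not reached, and no chain runs the other way from c_15 to c_10.
So the given relations leave the order of c_10 and c_15 undetermined.

undetermined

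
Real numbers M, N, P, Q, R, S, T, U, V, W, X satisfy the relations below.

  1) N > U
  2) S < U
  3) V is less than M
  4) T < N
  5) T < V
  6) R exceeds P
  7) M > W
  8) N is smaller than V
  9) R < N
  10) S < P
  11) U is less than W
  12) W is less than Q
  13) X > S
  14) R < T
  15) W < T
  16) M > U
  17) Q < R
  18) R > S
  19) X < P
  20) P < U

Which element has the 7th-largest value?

Chaining the given pairs: S < X < P < U < W < Q < R < T < N < V < M.
Counting 7 from the largest end gives W.

W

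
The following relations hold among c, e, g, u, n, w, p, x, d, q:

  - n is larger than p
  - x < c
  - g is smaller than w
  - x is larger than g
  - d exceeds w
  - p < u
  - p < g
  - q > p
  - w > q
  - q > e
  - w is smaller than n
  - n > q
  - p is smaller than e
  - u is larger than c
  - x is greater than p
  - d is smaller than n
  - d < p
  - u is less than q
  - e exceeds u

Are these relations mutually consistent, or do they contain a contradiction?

inconsistent

We have d < p stated directly, yet also p < g < x < c < u < e < q < w < d by chaining the others — so p < d. Contradiction.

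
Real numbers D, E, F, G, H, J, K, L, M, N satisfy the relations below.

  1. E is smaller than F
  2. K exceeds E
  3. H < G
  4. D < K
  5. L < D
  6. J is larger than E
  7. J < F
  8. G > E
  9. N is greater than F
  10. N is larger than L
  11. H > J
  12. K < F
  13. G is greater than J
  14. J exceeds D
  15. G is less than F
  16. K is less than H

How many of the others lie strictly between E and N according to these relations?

5

The relations place E below N. An element lies strictly between them when it is forced above E and also forced below N.
Above E: {J, K, H, G, F}. Below N: {L, D, J, K, H, G, F}.
Intersection: {J, K, H, G, F} — 5.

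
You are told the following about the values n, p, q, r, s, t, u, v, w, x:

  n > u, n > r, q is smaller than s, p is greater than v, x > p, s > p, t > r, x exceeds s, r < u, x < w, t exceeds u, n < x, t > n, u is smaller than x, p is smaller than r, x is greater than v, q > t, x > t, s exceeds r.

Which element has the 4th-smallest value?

u

Chaining the given pairs: v < p < r < u < n < t < q < s < x < w.
Counting 4 from the smallest end gives u.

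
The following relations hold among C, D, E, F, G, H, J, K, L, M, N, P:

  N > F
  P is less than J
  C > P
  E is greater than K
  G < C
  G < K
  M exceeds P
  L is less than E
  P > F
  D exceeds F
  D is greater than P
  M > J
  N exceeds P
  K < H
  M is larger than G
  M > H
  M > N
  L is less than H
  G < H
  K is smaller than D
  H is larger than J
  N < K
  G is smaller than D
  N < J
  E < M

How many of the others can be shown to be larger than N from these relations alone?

6

The elements the relations force above N are K, E, D, J, H, M — no chain reaches any other.
That is 6.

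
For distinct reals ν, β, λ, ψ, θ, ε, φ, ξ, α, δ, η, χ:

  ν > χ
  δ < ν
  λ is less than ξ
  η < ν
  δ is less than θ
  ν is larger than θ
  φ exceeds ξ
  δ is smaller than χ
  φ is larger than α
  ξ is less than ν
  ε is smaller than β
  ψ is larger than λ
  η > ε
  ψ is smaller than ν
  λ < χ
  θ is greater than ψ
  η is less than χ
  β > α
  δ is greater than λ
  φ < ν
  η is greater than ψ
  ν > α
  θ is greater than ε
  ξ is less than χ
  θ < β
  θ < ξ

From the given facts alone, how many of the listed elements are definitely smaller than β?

6

The elements the relations force below β are ε, α, λ, ψ, δ, θ — no chain reaches any other.
That is 6.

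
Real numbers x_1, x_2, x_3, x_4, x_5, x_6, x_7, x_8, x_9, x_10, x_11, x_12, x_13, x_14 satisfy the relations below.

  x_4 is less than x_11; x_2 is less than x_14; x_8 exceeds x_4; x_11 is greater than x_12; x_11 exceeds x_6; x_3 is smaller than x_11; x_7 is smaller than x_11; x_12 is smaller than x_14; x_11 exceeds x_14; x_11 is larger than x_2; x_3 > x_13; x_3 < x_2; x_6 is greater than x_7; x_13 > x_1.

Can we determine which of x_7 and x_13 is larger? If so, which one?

undetermined

Following every chain through x_13: above x_13 we get x_3, x_2, x_14, x_11; below x_13 we get x_1.
x_7 is not reached, and no chain runs the other way from x_7 to x_13.
So the given relations leave the order of x_13 and x_7 undetermined.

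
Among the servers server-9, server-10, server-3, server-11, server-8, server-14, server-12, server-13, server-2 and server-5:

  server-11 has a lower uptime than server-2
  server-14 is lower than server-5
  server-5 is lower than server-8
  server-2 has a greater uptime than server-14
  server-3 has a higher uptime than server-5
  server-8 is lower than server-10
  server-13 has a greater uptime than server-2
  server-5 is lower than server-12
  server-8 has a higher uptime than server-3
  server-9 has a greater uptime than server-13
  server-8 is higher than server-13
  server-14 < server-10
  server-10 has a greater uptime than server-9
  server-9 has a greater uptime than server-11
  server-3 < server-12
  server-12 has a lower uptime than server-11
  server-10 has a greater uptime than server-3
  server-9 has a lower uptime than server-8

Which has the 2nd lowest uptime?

server-5

Chaining the given pairs: server-14 < server-5 < server-3 < server-12 < server-11 < server-2 < server-13 < server-9 < server-8 < server-10.
The 2nd smallest is server-5.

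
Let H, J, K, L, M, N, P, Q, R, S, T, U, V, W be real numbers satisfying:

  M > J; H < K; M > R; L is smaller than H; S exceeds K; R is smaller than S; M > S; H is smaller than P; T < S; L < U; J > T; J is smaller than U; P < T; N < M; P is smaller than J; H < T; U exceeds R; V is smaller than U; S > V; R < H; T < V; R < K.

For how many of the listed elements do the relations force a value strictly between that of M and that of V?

1

Chaining upward from V reaches: S, U.
Chaining downward from M reaches: L, N, R, H, P, K, T, J, S.
Strictly between V and M are those in both lists: S — 1 element.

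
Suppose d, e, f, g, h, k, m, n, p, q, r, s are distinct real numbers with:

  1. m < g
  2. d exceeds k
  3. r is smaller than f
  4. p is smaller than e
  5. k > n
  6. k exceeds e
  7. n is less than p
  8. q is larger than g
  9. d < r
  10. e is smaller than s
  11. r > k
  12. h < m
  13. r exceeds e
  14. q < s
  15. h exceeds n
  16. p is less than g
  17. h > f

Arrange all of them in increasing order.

n < p < e < k < d < r < f < h < m < g < q < s

Each adjacent pair is fixed by a given relation: n < p; p < e; e < k; k < d; d < r; r < f; f < h; h < m; m < g; g < q; q < s. Chaining them end to end gives the full order.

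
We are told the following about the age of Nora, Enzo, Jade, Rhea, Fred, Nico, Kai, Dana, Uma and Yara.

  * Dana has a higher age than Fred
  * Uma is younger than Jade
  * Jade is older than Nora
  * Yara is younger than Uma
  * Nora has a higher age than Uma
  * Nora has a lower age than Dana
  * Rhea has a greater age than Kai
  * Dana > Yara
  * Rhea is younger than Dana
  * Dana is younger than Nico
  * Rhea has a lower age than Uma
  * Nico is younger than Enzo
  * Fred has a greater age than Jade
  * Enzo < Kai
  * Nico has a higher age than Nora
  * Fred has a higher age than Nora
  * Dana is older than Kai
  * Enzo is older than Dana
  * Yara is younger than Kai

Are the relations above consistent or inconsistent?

Chaining the given relations yields Kai < Rhea < Uma < Nora < Jade < Fred < Dana < Nico < Enzo, so Kai < Enzo. But one relation states Enzo < Kai. These cannot both hold.

inconsistent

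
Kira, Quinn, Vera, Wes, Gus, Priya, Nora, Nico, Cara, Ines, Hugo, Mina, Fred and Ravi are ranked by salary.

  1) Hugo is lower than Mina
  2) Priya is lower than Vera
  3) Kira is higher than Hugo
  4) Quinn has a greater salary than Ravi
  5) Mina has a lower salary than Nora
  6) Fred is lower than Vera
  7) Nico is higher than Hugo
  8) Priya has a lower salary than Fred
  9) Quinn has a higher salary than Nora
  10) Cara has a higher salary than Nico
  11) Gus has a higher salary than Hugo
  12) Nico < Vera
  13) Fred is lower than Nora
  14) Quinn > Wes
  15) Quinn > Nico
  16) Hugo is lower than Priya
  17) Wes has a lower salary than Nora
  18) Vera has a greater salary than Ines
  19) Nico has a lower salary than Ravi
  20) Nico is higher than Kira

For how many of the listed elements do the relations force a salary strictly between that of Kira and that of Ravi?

The relations place Kira below Ravi. An element lies strictly between them when it is forced above Kira and also forced below Ravi.
Above Kira: {Nico, Vera, Quinn, Cara}. Below Ravi: {Hugo, Nico}.
Intersection: {Nico} — 1.

1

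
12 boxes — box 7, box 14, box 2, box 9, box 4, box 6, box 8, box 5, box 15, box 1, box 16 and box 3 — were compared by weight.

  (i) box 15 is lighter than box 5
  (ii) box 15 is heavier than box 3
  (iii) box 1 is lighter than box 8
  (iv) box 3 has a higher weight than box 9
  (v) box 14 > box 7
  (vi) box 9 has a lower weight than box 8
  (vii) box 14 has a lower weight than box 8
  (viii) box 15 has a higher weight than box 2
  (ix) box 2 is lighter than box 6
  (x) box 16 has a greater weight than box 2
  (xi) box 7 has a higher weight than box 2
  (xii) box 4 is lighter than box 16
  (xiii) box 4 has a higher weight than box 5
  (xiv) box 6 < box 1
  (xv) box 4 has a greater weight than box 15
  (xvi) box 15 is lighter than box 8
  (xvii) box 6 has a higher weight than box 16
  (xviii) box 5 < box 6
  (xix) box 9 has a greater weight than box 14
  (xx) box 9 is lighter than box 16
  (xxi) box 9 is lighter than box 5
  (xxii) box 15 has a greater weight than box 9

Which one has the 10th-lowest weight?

box 6

The consecutive relations fix a unique order: box 2 < box 7 < box 14 < box 9 < box 3 < box 15 < box 5 < box 4 < box 16 < box 6 < box 1 < box 8.
Counting 10 from the smallest end gives box 6.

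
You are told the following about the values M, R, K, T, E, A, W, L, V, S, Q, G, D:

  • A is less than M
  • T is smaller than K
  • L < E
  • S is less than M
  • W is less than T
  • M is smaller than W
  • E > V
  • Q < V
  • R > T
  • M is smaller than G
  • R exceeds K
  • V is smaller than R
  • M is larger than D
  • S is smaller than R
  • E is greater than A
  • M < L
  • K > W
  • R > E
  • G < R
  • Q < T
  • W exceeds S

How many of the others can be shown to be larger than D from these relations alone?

8

From D the given relations immediately reach M.
From those, G, L, W — 4 in total.
From those, E, T, K, R — 8 in total.
Nothing else is reachable above D; 8 in all.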